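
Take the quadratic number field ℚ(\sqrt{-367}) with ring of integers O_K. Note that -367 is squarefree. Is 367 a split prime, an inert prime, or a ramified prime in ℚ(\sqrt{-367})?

Since -367 ≡ 1 mod 4, the ring of integers is ℤ[(1+√-367)/2] with discriminant -367.
Ramification test: 367 | -367. The prime 367 ramifies in K.

367 is ramified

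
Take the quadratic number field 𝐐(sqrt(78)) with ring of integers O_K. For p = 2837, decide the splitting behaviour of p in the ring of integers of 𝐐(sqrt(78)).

split — (2837) = 𝔭₁𝔭₂ with 𝔭₁ ≠ 𝔭₂

d = 78 ≡ 2 (mod 4), so O_K = ℤ[√78] and disc(K) = 4d = 312.
disc(K) = 312 is not divisible by 2837; 2837 is unramified.
Euler's criterion: 78^1418 mod 2837 = 1. Thus (78|2837) = 1.
(78/2837) = 1, so 2837 splits.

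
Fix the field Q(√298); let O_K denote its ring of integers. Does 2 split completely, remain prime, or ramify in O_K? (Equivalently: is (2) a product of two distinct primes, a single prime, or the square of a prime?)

298 mod 4 = 2, hence disc K = 4·298 = 1192 and O_K = ℤ[√298].
disc(K) = 1192 = 2·596, so p = 2 is ramified.

2 is ramified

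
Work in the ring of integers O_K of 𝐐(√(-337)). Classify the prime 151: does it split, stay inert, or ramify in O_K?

p splits

d = -337 ≡ 3 (mod 4), so O_K = ℤ[√-337] and disc(K) = 4d = -1348.
Since gcd(151, -1348) = 1 the prime 151 does not ramify.
Legendre symbol by Euler's criterion: (-337/151) ≡ (-337)^75 ≡ 1 (mod 151), i.e. (-337/151) = 1.
Legendre symbol 1 ⇒ 151 is split.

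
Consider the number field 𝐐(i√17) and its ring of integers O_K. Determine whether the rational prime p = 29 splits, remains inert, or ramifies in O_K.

29 remains inert

-17 mod 4 = 3, hence disc K = 4·(-17) = -68 and O_K = ℤ[√-17].
Since gcd(29, -68) = 1 the prime 29 does not ramify.
Euler's criterion: (-17)^14 mod 29 = 28. Thus (-17|29) = -1.
d is a non-residue mod p, hence 29 remains inert in O_K.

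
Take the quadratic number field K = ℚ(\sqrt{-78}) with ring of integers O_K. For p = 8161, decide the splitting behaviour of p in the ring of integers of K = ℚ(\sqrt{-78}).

d = -78 ≡ 2 (mod 4), so O_K = ℤ[√-78] and disc(K) = 4d = -312.
8161 ∤ -312, so 8161 is unramified.
(-78/8161) = 8083^4080 mod 8161 = 1, giving Legendre symbol 1.
Legendre symbol 1 ⇒ 8161 is split.

8161 splits in O_K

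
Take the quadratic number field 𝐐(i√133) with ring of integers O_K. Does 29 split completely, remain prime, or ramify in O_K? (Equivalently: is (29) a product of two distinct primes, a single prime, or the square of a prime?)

inert

d = -133 ≡ 3 (mod 4), so O_K = ℤ[√-133] and disc(K) = 4d = -532.
Since gcd(29, -532) = 1 the prime 29 does not ramify.
Euler's criterion: (-133)^14 mod 29 = 28. Thus (-133|29) = -1.
Legendre symbol -1 ⇒ 29 is inert.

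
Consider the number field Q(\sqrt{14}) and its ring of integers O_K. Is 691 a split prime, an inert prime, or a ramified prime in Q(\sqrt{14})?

14 mod 4 = 2, hence disc K = 4·14 = 56 and O_K = ℤ[√14].
691 ∤ 56, so 691 is unramified.
(14/691) = 14^345 mod 691 = 690, giving Legendre symbol -1.
Legendre symbol -1 ⇒ 691 is inert.

p is inert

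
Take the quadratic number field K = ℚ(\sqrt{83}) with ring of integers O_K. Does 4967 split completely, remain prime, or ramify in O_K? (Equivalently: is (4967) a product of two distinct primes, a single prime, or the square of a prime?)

inert — (4967) stays prime in O_K

83 mod 4 = 3, hence disc K = 4·83 = 332 and O_K = ℤ[√83].
4967 ∤ 332, so 4967 is unramified.
Euler's criterion: 83^2483 mod 4967 = 4966. Thus (83|4967) = -1.
(83/4967) = -1, so 4967 is inert.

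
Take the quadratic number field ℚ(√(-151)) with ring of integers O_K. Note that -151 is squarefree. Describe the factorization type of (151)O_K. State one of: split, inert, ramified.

d = -151 ≡ 1 (mod 4), so O_K = ℤ[(1+√-151)/2] and disc(K) = d = -151.
disc(K) = -151 = 151·(-1), so p = 151 is ramified.

p ramifies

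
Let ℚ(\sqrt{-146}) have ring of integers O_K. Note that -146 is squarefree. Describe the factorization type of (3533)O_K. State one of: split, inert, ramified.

d = -146 ≡ 2 (mod 4), so O_K = ℤ[√-146] and disc(K) = 4d = -584.
3533 ∤ -584, so 3533 is unramified.
Euler's criterion: (-146)^1766 mod 3533 = 1. Thus (-146|3533) = 1.
d is a quadratic residue mod p, hence 3533 splits in O_K.

splits completely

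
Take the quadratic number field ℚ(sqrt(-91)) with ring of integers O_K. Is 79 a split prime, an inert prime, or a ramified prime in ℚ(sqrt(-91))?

Since -91 ≡ 1 mod 4, the ring of integers is ℤ[(1+√-91)/2] with discriminant -91.
Since gcd(79, -91) = 1 the prime 79 does not ramify.
Euler's criterion: (-91)^39 mod 79 = 1. Thus (-91|79) = 1.
(-91/79) = 1, so 79 splits.

p splits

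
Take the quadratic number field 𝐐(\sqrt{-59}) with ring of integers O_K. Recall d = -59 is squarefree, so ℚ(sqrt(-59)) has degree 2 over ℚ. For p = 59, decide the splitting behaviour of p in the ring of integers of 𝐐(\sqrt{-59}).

-59 mod 4 = 1, hence disc K = -59 and O_K = ℤ[(1+√-59)/2].
Ramification test: 59 | -59. The prime 59 ramifies in K.

ramifies in O_K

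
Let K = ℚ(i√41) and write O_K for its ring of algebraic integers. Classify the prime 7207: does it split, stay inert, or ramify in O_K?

-41 mod 4 = 3, hence disc K = 4·(-41) = -164 and O_K = ℤ[√-41].
7207 ∤ -164, so 7207 is unramified.
(-41/7207) = 7166^3603 mod 7207 = 7206, giving Legendre symbol -1.
(-41/7207) = -1, so 7207 is inert.

remains prime (inert)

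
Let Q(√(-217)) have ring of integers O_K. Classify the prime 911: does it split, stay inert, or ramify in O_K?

Since -217 ≢ 1 mod 4, the ring of integers is ℤ[√-217] with discriminant 4·(-217) = -868.
disc(K) = -868 is not divisible by 911; 911 is unramified.
Legendre symbol by Euler's criterion: (-217/911) ≡ (-217)^455 ≡ 1 (mod 911), i.e. (-217/911) = 1.
Legendre symbol 1 ⇒ 911 is split.

p splits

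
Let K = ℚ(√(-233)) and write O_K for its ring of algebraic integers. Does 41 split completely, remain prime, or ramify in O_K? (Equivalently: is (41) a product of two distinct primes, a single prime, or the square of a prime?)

-233 mod 4 = 3, hence disc K = 4·(-233) = -932 and O_K = ℤ[√-233].
disc(K) = -932 is not divisible by 41; 41 is unramified.
Euler's criterion: (-233)^20 mod 41 = 40. Thus (-233|41) = -1.
(-233/41) = -1, so 41 is inert.

inert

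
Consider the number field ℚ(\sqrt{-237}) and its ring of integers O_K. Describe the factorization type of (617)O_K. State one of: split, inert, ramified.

inert — (617) stays prime in O_K

-237 mod 4 = 3, hence disc K = 4·(-237) = -948 and O_K = ℤ[√-237].
Since gcd(617, -948) = 1 the prime 617 does not ramify.
Euler's criterion: (-237)^308 mod 617 = 616. Thus (-237|617) = -1.
(-237/617) = -1, so 617 is inert.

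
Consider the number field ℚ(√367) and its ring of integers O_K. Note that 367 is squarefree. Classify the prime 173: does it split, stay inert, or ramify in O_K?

splits completely

367 mod 4 = 3, hence disc K = 4·367 = 1468 and O_K = ℤ[√367].
disc(K) = 1468 is not divisible by 173; 173 is unramified.
Euler's criterion: 367^86 mod 173 = 1. Thus (367|173) = 1.
d is a quadratic residue mod p, hence 173 splits in O_K.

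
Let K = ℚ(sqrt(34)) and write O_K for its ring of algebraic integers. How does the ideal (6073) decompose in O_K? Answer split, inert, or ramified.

6073 splits in O_K

Since 34 ≢ 1 mod 4, the ring of integers is ℤ[√34] with discriminant 4·34 = 136.
6073 ∤ 136, so 6073 is unramified.
Legendre symbol by Euler's criterion: (34/6073) ≡ 34^3036 ≡ 1 (mod 6073), i.e. (34/6073) = 1.
(34/6073) = 1, so 6073 splits.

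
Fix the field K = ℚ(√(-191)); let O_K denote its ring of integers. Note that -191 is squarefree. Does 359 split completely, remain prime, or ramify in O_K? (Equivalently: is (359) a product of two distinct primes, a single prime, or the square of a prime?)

p is inert

Since -191 ≡ 1 mod 4, the ring of integers is ℤ[(1+√-191)/2] with discriminant -191.
Since gcd(359, -191) = 1 the prime 359 does not ramify.
Euler's criterion: (-191)^179 mod 359 = 358. Thus (-191|359) = -1.
Legendre symbol -1 ⇒ 359 is inert.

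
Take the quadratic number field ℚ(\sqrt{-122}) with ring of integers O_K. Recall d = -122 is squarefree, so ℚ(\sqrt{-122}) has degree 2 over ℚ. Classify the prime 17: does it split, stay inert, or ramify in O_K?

p is inert

d = -122 ≡ 2 (mod 4), so O_K = ℤ[√-122] and disc(K) = 4d = -488.
disc(K) = -488 is not divisible by 17; 17 is unramified.
(-122/17) = 14^8 mod 17 = 16, giving Legendre symbol -1.
d is a non-residue mod p, hence 17 remains inert in O_K.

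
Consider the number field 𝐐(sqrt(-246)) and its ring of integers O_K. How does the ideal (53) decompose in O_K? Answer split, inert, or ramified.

-246 mod 4 = 2, hence disc K = 4·(-246) = -984 and O_K = ℤ[√-246].
Since gcd(53, -984) = 1 the prime 53 does not ramify.
(-246/53) = 19^26 mod 53 = 52, giving Legendre symbol -1.
d is a non-residue mod p, hence 53 remains inert in O_K.

inert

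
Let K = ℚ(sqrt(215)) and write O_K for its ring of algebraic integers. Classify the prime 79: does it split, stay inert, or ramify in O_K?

p is inert

215 mod 4 = 3, hence disc K = 4·215 = 860 and O_K = ℤ[√215].
disc(K) = 860 is not divisible by 79; 79 is unramified.
Euler's criterion: 215^39 mod 79 = 78. Thus (215|79) = -1.
(215/79) = -1, so 79 is inert.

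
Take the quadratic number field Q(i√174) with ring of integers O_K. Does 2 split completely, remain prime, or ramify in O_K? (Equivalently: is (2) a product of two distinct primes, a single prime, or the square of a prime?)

p ramifies

-174 mod 4 = 2, hence disc K = 4·(-174) = -696 and O_K = ℤ[√-174].
disc(K) = -696 = 2·(-348), so p = 2 is ramified.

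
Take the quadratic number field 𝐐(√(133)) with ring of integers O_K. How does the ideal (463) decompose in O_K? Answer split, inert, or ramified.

split — (463) = 𝔭₁𝔭₂ with 𝔭₁ ≠ 𝔭₂

133 mod 4 = 1, hence disc K = 133 and O_K = ℤ[(1+√133)/2].
disc(K) = 133 is not divisible by 463; 463 is unramified.
Compute (133/463) via Euler: 133^((463-1)/2) mod 463 = 1, so (133/463) = 1.
d is a quadratic residue mod p, hence 463 splits in O_K.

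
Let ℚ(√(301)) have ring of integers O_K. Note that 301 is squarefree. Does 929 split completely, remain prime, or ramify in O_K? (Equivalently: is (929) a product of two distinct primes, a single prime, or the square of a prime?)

d = 301 ≡ 1 (mod 4), so O_K = ℤ[(1+√301)/2] and disc(K) = d = 301.
929 ∤ 301, so 929 is unramified.
Compute (301/929) via Euler: 301^((929-1)/2) mod 929 = 1, so (301/929) = 1.
Legendre symbol 1 ⇒ 929 is split.

split — (929) = 𝔭₁𝔭₂ with 𝔭₁ ≠ 𝔭₂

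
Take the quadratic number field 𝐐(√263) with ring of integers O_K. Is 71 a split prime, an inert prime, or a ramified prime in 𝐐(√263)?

d = 263 ≡ 3 (mod 4), so O_K = ℤ[√263] and disc(K) = 4d = 1052.
Since gcd(71, 1052) = 1 the prime 71 does not ramify.
(263/71) = 50^35 mod 71 = 1, giving Legendre symbol 1.
(263/71) = 1, so 71 splits.

71 splits in O_K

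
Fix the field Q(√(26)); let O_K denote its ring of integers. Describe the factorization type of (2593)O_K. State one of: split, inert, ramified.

inert — (2593) stays prime in O_K

26 mod 4 = 2, hence disc K = 4·26 = 104 and O_K = ℤ[√26].
disc(K) = 104 is not divisible by 2593; 2593 is unramified.
Euler's criterion: 26^1296 mod 2593 = 2592. Thus (26|2593) = -1.
(26/2593) = -1, so 2593 is inert.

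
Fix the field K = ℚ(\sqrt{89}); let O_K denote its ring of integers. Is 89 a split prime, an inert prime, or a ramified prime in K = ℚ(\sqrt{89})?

ramifies in O_K

Since 89 ≡ 1 mod 4, the ring of integers is ℤ[(1+√89)/2] with discriminant 89.
disc(K) = 89 = 89·1, so p = 89 is ramified.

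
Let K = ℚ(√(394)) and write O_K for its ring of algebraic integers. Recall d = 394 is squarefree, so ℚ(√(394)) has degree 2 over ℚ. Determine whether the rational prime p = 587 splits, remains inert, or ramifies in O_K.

d = 394 ≡ 2 (mod 4), so O_K = ℤ[√394] and disc(K) = 4d = 1576.
disc(K) = 1576 is not divisible by 587; 587 is unramified.
Compute (394/587) via Euler: 394^((587-1)/2) mod 587 = 586, so (394/587) = -1.
d is a non-residue mod p, hence 587 remains inert in O_K.

inert — (587) stays prime in O_K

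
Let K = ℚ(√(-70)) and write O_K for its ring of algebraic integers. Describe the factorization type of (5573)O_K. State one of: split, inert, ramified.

splits completely

d = -70 ≡ 2 (mod 4), so O_K = ℤ[√-70] and disc(K) = 4d = -280.
Since gcd(5573, -280) = 1 the prime 5573 does not ramify.
Legendre symbol by Euler's criterion: (-70/5573) ≡ (-70)^2786 ≡ 1 (mod 5573), i.e. (-70/5573) = 1.
(-70/5573) = 1, so 5573 splits.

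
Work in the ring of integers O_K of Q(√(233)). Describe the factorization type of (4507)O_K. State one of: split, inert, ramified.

Since 233 ≡ 1 mod 4, the ring of integers is ℤ[(1+√233)/2] with discriminant 233.
Since gcd(4507, 233) = 1 the prime 4507 does not ramify.
Compute (233/4507) via Euler: 233^((4507-1)/2) mod 4507 = 4506, so (233/4507) = -1.
Legendre symbol -1 ⇒ 4507 is inert.

4507 remains inert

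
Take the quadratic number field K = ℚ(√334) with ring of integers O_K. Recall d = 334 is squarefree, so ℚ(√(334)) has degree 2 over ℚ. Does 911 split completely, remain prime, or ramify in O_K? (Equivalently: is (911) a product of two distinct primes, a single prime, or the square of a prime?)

334 mod 4 = 2, hence disc K = 4·334 = 1336 and O_K = ℤ[√334].
disc(K) = 1336 is not divisible by 911; 911 is unramified.
Compute (334/911) via Euler: 334^((911-1)/2) mod 911 = 910, so (334/911) = -1.
d is a non-residue mod p, hence 911 remains inert in O_K.

911 remains inert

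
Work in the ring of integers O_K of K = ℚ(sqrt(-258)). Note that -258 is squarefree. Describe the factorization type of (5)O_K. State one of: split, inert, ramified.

inert — (5) stays prime in O_K

-258 mod 4 = 2, hence disc K = 4·(-258) = -1032 and O_K = ℤ[√-258].
5 ∤ -1032, so 5 is unramified.
Euler's criterion: (-258)^2 mod 5 = 4. Thus (-258|5) = -1.
d is a non-residue mod p, hence 5 remains inert in O_K.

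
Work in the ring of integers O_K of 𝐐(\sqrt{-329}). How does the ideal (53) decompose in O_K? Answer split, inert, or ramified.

-329 mod 4 = 3, hence disc K = 4·(-329) = -1316 and O_K = ℤ[√-329].
disc(K) = -1316 is not divisible by 53; 53 is unramified.
(-329/53) = 42^26 mod 53 = 1, giving Legendre symbol 1.
Legendre symbol 1 ⇒ 53 is split.

p splits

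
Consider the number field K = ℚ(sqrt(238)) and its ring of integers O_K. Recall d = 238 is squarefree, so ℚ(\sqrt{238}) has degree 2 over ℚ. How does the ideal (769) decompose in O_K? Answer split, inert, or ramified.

Since 238 ≢ 1 mod 4, the ring of integers is ℤ[√238] with discriminant 4·238 = 952.
disc(K) = 952 is not divisible by 769; 769 is unramified.
(238/769) = 238^384 mod 769 = 768, giving Legendre symbol -1.
Legendre symbol -1 ⇒ 769 is inert.

inert — (769) stays prime in O_K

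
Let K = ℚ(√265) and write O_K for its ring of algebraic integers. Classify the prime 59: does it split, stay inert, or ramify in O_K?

splits completely

265 mod 4 = 1, hence disc K = 265 and O_K = ℤ[(1+√265)/2].
Since gcd(59, 265) = 1 the prime 59 does not ramify.
Compute (265/59) via Euler: 29^((59-1)/2) mod 59 = 1, so (265/59) = 1.
d is a quadratic residue mod p, hence 59 splits in O_K.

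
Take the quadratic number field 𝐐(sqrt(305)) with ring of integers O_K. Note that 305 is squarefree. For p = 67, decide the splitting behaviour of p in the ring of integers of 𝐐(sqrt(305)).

p splits

305 mod 4 = 1, hence disc K = 305 and O_K = ℤ[(1+√305)/2].
Since gcd(67, 305) = 1 the prime 67 does not ramify.
Legendre symbol by Euler's criterion: (305/67) ≡ 305^33 ≡ 1 (mod 67), i.e. (305/67) = 1.
Legendre symbol 1 ⇒ 67 is split.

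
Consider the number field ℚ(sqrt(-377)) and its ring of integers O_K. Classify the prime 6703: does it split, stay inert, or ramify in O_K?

split

-377 mod 4 = 3, hence disc K = 4·(-377) = -1508 and O_K = ℤ[√-377].
6703 ∤ -1508, so 6703 is unramified.
(-377/6703) = 6326^3351 mod 6703 = 1, giving Legendre symbol 1.
d is a quadratic residue mod p, hence 6703 splits in O_K.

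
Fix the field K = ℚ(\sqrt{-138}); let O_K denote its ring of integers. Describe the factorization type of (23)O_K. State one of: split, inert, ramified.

Since -138 ≢ 1 mod 4, the ring of integers is ℤ[√-138] with discriminant 4·(-138) = -552.
23 divides disc(K) = -552, so 23 ramifies.

ramified — (23) = 𝔭²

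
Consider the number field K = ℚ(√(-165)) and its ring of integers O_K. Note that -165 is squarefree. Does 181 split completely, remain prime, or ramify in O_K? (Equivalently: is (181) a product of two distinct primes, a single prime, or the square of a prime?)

Since -165 ≢ 1 mod 4, the ring of integers is ℤ[√-165] with discriminant 4·(-165) = -660.
181 ∤ -660, so 181 is unramified.
(-165/181) = 16^90 mod 181 = 1, giving Legendre symbol 1.
d is a quadratic residue mod p, hence 181 splits in O_K.

split — (181) = 𝔭₁𝔭₂ with 𝔭₁ ≠ 𝔭₂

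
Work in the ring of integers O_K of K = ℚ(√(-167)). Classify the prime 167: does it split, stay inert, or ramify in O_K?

d = -167 ≡ 1 (mod 4), so O_K = ℤ[(1+√-167)/2] and disc(K) = d = -167.
disc(K) = -167 = 167·(-1), so p = 167 is ramified.

ramified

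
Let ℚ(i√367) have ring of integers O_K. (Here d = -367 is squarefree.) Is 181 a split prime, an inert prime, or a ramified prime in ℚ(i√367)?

splits completely

-367 mod 4 = 1, hence disc K = -367 and O_K = ℤ[(1+√-367)/2].
181 ∤ -367, so 181 is unramified.
Compute (-367/181) via Euler: 176^((181-1)/2) mod 181 = 1, so (-367/181) = 1.
d is a quadratic residue mod p, hence 181 splits in O_K.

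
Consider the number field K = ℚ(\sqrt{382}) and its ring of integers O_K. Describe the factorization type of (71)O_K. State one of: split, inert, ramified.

71 splits in O_K

Since 382 ≢ 1 mod 4, the ring of integers is ℤ[√382] with discriminant 4·382 = 1528.
Since gcd(71, 1528) = 1 the prime 71 does not ramify.
Euler's criterion: 382^35 mod 71 = 1. Thus (382|71) = 1.
(382/71) = 1, so 71 splits.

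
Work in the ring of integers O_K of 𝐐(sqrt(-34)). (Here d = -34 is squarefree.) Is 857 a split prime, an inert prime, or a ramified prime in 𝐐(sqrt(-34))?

p is inert

Since -34 ≢ 1 mod 4, the ring of integers is ℤ[√-34] with discriminant 4·(-34) = -136.
Since gcd(857, -136) = 1 the prime 857 does not ramify.
Legendre symbol by Euler's criterion: (-34/857) ≡ (-34)^428 ≡ 856 (mod 857), i.e. (-34/857) = -1.
Legendre symbol -1 ⇒ 857 is inert.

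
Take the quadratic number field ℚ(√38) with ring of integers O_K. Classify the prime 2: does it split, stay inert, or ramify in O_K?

38 mod 4 = 2, hence disc K = 4·38 = 152 and O_K = ℤ[√38].
Ramification test: 2 | 152. The prime 2 ramifies in K.

2 is ramified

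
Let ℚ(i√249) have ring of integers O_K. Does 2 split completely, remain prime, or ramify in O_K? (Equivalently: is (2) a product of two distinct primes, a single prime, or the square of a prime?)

ramified — (2) = 𝔭²

-249 mod 4 = 3, hence disc K = 4·(-249) = -996 and O_K = ℤ[√-249].
2 divides disc(K) = -996, so 2 ramifies.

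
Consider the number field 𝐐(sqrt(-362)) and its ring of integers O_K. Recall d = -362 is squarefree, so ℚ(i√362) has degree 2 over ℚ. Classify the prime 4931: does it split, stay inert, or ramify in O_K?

split

-362 mod 4 = 2, hence disc K = 4·(-362) = -1448 and O_K = ℤ[√-362].
disc(K) = -1448 is not divisible by 4931; 4931 is unramified.
(-362/4931) = 4569^2465 mod 4931 = 1, giving Legendre symbol 1.
d is a quadratic residue mod p, hence 4931 splits in O_K.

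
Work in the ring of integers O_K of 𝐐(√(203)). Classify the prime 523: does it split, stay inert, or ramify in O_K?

split

Since 203 ≢ 1 mod 4, the ring of integers is ℤ[√203] with discriminant 4·203 = 812.
disc(K) = 812 is not divisible by 523; 523 is unramified.
Compute (203/523) via Euler: 203^((523-1)/2) mod 523 = 1, so (203/523) = 1.
d is a quadratic residue mod p, hence 523 splits in O_K.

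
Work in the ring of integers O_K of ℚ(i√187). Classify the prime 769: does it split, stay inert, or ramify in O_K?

d = -187 ≡ 1 (mod 4), so O_K = ℤ[(1+√-187)/2] and disc(K) = d = -187.
disc(K) = -187 is not divisible by 769; 769 is unramified.
Compute (-187/769) via Euler: 582^((769-1)/2) mod 769 = 768, so (-187/769) = -1.
(-187/769) = -1, so 769 is inert.

inert — (769) stays prime in O_K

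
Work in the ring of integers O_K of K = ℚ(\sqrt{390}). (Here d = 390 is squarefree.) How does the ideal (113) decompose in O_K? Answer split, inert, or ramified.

p splits

d = 390 ≡ 2 (mod 4), so O_K = ℤ[√390] and disc(K) = 4d = 1560.
113 ∤ 1560, so 113 is unramified.
Legendre symbol by Euler's criterion: (390/113) ≡ 390^56 ≡ 1 (mod 113), i.e. (390/113) = 1.
d is a quadratic residue mod p, hence 113 splits in O_K.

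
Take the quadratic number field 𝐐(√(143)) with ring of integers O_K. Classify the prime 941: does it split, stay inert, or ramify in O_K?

941 splits in O_K

143 mod 4 = 3, hence disc K = 4·143 = 572 and O_K = ℤ[√143].
disc(K) = 572 is not divisible by 941; 941 is unramified.
Euler's criterion: 143^470 mod 941 = 1. Thus (143|941) = 1.
d is a quadratic residue mod p, hence 941 splits in O_K.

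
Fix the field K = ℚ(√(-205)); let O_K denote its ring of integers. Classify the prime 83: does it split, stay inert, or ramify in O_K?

-205 mod 4 = 3, hence disc K = 4·(-205) = -820 and O_K = ℤ[√-205].
Since gcd(83, -820) = 1 the prime 83 does not ramify.
Compute (-205/83) via Euler: 44^((83-1)/2) mod 83 = 1, so (-205/83) = 1.
d is a quadratic residue mod p, hence 83 splits in O_K.

splits completely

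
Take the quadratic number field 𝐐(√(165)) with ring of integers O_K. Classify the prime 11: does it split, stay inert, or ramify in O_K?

d = 165 ≡ 1 (mod 4), so O_K = ℤ[(1+√165)/2] and disc(K) = d = 165.
Ramification test: 11 | 165. The prime 11 ramifies in K.

11 is ramified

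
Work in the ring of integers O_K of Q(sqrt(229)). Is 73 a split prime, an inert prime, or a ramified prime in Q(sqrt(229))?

229 mod 4 = 1, hence disc K = 229 and O_K = ℤ[(1+√229)/2].
73 ∤ 229, so 73 is unramified.
Compute (229/73) via Euler: 10^((73-1)/2) mod 73 = 72, so (229/73) = -1.
(229/73) = -1, so 73 is inert.

p is inert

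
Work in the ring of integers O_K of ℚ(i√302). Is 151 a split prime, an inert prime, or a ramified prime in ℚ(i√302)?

ramified — (151) = 𝔭²

-302 mod 4 = 2, hence disc K = 4·(-302) = -1208 and O_K = ℤ[√-302].
151 divides disc(K) = -1208, so 151 ramifies.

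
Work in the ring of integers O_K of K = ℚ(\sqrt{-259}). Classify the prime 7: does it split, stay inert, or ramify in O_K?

-259 mod 4 = 1, hence disc K = -259 and O_K = ℤ[(1+√-259)/2].
7 divides disc(K) = -259, so 7 ramifies.

p ramifies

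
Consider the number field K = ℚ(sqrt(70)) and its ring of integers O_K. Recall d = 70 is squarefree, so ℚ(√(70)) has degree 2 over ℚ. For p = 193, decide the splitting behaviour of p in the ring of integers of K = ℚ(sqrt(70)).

d = 70 ≡ 2 (mod 4), so O_K = ℤ[√70] and disc(K) = 4d = 280.
disc(K) = 280 is not divisible by 193; 193 is unramified.
(70/193) = 70^96 mod 193 = 192, giving Legendre symbol -1.
Legendre symbol -1 ⇒ 193 is inert.

p is inert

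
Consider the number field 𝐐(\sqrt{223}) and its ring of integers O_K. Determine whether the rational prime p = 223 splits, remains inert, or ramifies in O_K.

223 mod 4 = 3, hence disc K = 4·223 = 892 and O_K = ℤ[√223].
Ramification test: 223 | 892. The prime 223 ramifies in K.

223 is ramified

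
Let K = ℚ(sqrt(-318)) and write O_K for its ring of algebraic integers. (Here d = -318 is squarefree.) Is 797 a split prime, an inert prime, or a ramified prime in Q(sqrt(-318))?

Since -318 ≢ 1 mod 4, the ring of integers is ℤ[√-318] with discriminant 4·(-318) = -1272.
797 ∤ -1272, so 797 is unramified.
Euler's criterion: (-318)^398 mod 797 = 796. Thus (-318|797) = -1.
Legendre symbol -1 ⇒ 797 is inert.

p is inert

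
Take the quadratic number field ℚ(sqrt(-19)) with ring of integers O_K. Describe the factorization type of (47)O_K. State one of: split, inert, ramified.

d = -19 ≡ 1 (mod 4), so O_K = ℤ[(1+√-19)/2] and disc(K) = d = -19.
Since gcd(47, -19) = 1 the prime 47 does not ramify.
(-19/47) = 28^23 mod 47 = 1, giving Legendre symbol 1.
d is a quadratic residue mod p, hence 47 splits in O_K.

p splits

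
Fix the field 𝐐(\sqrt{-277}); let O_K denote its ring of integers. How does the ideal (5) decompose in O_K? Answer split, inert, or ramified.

p is inert

d = -277 ≡ 3 (mod 4), so O_K = ℤ[√-277] and disc(K) = 4d = -1108.
disc(K) = -1108 is not divisible by 5; 5 is unramified.
Compute (-277/5) via Euler: 3^((5-1)/2) mod 5 = 4, so (-277/5) = -1.
Legendre symbol -1 ⇒ 5 is inert.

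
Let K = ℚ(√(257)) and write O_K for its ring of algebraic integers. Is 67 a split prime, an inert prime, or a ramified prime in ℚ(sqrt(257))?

splits completely

257 mod 4 = 1, hence disc K = 257 and O_K = ℤ[(1+√257)/2].
67 ∤ 257, so 67 is unramified.
Legendre symbol by Euler's criterion: (257/67) ≡ 257^33 ≡ 1 (mod 67), i.e. (257/67) = 1.
d is a quadratic residue mod p, hence 67 splits in O_K.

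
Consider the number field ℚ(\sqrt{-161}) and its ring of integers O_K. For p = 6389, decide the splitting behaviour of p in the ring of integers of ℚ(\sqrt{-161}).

-161 mod 4 = 3, hence disc K = 4·(-161) = -644 and O_K = ℤ[√-161].
disc(K) = -644 is not divisible by 6389; 6389 is unramified.
(-161/6389) = 6228^3194 mod 6389 = 6388, giving Legendre symbol -1.
Legendre symbol -1 ⇒ 6389 is inert.

6389 remains inert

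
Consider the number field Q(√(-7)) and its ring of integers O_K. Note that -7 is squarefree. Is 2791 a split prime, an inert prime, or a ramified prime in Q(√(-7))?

inert

-7 mod 4 = 1, hence disc K = -7 and O_K = ℤ[(1+√-7)/2].
2791 ∤ -7, so 2791 is unramified.
Euler's criterion: (-7)^1395 mod 2791 = 2790. Thus (-7|2791) = -1.
d is a non-residue mod p, hence 2791 remains inert in O_K.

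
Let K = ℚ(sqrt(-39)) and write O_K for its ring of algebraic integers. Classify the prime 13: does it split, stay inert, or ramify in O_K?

ramifies in O_K

-39 mod 4 = 1, hence disc K = -39 and O_K = ℤ[(1+√-39)/2].
13 divides disc(K) = -39, so 13 ramifies.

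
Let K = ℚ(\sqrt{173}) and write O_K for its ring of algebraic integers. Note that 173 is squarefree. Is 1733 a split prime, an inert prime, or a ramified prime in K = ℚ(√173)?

p is inert

d = 173 ≡ 1 (mod 4), so O_K = ℤ[(1+√173)/2] and disc(K) = d = 173.
disc(K) = 173 is not divisible by 1733; 1733 is unramified.
Legendre symbol by Euler's criterion: (173/1733) ≡ 173^866 ≡ 1732 (mod 1733), i.e. (173/1733) = -1.
d is a non-residue mod p, hence 1733 remains inert in O_K.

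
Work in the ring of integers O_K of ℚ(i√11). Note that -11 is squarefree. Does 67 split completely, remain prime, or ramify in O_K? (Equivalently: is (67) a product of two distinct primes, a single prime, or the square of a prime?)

-11 mod 4 = 1, hence disc K = -11 and O_K = ℤ[(1+√-11)/2].
67 ∤ -11, so 67 is unramified.
Legendre symbol by Euler's criterion: (-11/67) ≡ (-11)^33 ≡ 1 (mod 67), i.e. (-11/67) = 1.
(-11/67) = 1, so 67 splits.

p splits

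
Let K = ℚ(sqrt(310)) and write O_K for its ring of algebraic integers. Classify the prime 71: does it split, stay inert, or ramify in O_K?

d = 310 ≡ 2 (mod 4), so O_K = ℤ[√310] and disc(K) = 4d = 1240.
disc(K) = 1240 is not divisible by 71; 71 is unramified.
Compute (310/71) via Euler: 26^((71-1)/2) mod 71 = 70, so (310/71) = -1.
Legendre symbol -1 ⇒ 71 is inert.

inert — (71) stays prime in O_K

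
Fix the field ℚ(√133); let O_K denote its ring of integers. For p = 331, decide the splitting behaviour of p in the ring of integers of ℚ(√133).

133 mod 4 = 1, hence disc K = 133 and O_K = ℤ[(1+√133)/2].
disc(K) = 133 is not divisible by 331; 331 is unramified.
(133/331) = 133^165 mod 331 = 330, giving Legendre symbol -1.
(133/331) = -1, so 331 is inert.

331 remains inert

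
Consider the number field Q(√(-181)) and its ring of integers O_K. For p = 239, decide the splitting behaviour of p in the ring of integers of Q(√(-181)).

splits completely

Since -181 ≢ 1 mod 4, the ring of integers is ℤ[√-181] with discriminant 4·(-181) = -724.
239 ∤ -724, so 239 is unramified.
Compute (-181/239) via Euler: 58^((239-1)/2) mod 239 = 1, so (-181/239) = 1.
Legendre symbol 1 ⇒ 239 is split.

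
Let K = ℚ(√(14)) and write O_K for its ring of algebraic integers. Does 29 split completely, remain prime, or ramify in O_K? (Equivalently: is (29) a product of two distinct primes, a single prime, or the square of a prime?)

d = 14 ≡ 2 (mod 4), so O_K = ℤ[√14] and disc(K) = 4d = 56.
29 ∤ 56, so 29 is unramified.
Euler's criterion: 14^14 mod 29 = 28. Thus (14|29) = -1.
Legendre symbol -1 ⇒ 29 is inert.

inert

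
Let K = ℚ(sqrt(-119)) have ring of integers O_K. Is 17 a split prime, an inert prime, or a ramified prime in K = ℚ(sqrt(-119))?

-119 mod 4 = 1, hence disc K = -119 and O_K = ℤ[(1+√-119)/2].
Ramification test: 17 | -119. The prime 17 ramifies in K.

p ramifies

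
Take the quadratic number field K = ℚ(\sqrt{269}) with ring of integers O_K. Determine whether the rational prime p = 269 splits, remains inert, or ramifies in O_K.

d = 269 ≡ 1 (mod 4), so O_K = ℤ[(1+√269)/2] and disc(K) = d = 269.
Ramification test: 269 | 269. The prime 269 ramifies in K.

p ramifies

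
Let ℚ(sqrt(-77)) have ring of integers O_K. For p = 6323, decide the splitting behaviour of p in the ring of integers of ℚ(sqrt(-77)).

inert — (6323) stays prime in O_K

Since -77 ≢ 1 mod 4, the ring of integers is ℤ[√-77] with discriminant 4·(-77) = -308.
disc(K) = -308 is not divisible by 6323; 6323 is unramified.
(-77/6323) = 6246^3161 mod 6323 = 6322, giving Legendre symbol -1.
Legendre symbol -1 ⇒ 6323 is inert.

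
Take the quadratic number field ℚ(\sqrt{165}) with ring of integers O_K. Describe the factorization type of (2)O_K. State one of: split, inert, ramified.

remains prime (inert)

165 mod 4 = 1, hence disc K = 165 and O_K = ℤ[(1+√165)/2].
Since gcd(2, 165) = 1 the prime 2 does not ramify.
Checking d mod 8: 165 ≡ 5. Hence 2 is inert in O_K.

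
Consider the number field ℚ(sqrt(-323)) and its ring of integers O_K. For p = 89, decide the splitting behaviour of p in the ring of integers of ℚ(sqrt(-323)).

Since -323 ≡ 1 mod 4, the ring of integers is ℤ[(1+√-323)/2] with discriminant -323.
disc(K) = -323 is not divisible by 89; 89 is unramified.
Legendre symbol by Euler's criterion: (-323/89) ≡ (-323)^44 ≡ 88 (mod 89), i.e. (-323/89) = -1.
d is a non-residue mod p, hence 89 remains inert in O_K.

89 remains inert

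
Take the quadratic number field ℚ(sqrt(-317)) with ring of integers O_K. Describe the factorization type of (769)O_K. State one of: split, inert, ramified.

Since -317 ≢ 1 mod 4, the ring of integers is ℤ[√-317] with discriminant 4·(-317) = -1268.
Since gcd(769, -1268) = 1 the prime 769 does not ramify.
(-317/769) = 452^384 mod 769 = 1, giving Legendre symbol 1.
(-317/769) = 1, so 769 splits.

p splits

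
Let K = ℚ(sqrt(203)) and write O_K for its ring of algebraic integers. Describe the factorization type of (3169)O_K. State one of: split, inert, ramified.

split

Since 203 ≢ 1 mod 4, the ring of integers is ℤ[√203] with discriminant 4·203 = 812.
Since gcd(3169, 812) = 1 the prime 3169 does not ramify.
Legendre symbol by Euler's criterion: (203/3169) ≡ 203^1584 ≡ 1 (mod 3169), i.e. (203/3169) = 1.
Legendre symbol 1 ⇒ 3169 is split.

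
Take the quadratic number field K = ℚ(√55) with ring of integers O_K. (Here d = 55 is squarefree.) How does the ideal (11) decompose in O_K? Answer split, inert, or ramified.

d = 55 ≡ 3 (mod 4), so O_K = ℤ[√55] and disc(K) = 4d = 220.
Ramification test: 11 | 220. The prime 11 ramifies in K.

ramified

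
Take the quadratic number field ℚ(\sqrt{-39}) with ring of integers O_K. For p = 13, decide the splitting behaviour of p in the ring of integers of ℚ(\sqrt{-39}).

p ramifies

d = -39 ≡ 1 (mod 4), so O_K = ℤ[(1+√-39)/2] and disc(K) = d = -39.
13 divides disc(K) = -39, so 13 ramifies.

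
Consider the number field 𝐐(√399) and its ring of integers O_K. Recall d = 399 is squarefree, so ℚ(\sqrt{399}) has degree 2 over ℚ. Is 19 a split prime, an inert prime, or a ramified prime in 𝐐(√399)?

d = 399 ≡ 3 (mod 4), so O_K = ℤ[√399] and disc(K) = 4d = 1596.
Ramification test: 19 | 1596. The prime 19 ramifies in K.

ramified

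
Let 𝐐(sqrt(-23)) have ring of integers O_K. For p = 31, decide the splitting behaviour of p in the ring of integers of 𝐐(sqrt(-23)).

split — (31) = 𝔭₁𝔭₂ with 𝔭₁ ≠ 𝔭₂

d = -23 ≡ 1 (mod 4), so O_K = ℤ[(1+√-23)/2] and disc(K) = d = -23.
Since gcd(31, -23) = 1 the prime 31 does not ramify.
(-23/31) = 8^15 mod 31 = 1, giving Legendre symbol 1.
(-23/31) = 1, so 31 splits.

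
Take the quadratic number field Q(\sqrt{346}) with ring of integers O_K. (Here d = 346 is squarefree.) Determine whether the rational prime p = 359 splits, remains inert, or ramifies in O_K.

346 mod 4 = 2, hence disc K = 4·346 = 1384 and O_K = ℤ[√346].
359 ∤ 1384, so 359 is unramified.
Legendre symbol by Euler's criterion: (346/359) ≡ 346^179 ≡ 1 (mod 359), i.e. (346/359) = 1.
(346/359) = 1, so 359 splits.

p splits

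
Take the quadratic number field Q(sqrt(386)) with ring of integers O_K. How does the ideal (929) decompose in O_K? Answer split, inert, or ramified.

split — (929) = 𝔭₁𝔭₂ with 𝔭₁ ≠ 𝔭₂

Since 386 ≢ 1 mod 4, the ring of integers is ℤ[√386] with discriminant 4·386 = 1544.
929 ∤ 1544, so 929 is unramified.
Legendre symbol by Euler's criterion: (386/929) ≡ 386^464 ≡ 1 (mod 929), i.e. (386/929) = 1.
(386/929) = 1, so 929 splits.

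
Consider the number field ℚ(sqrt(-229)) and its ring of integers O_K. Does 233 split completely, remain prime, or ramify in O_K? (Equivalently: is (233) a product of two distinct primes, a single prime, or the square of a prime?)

Since -229 ≢ 1 mod 4, the ring of integers is ℤ[√-229] with discriminant 4·(-229) = -916.
disc(K) = -916 is not divisible by 233; 233 is unramified.
Compute (-229/233) via Euler: 4^((233-1)/2) mod 233 = 1, so (-229/233) = 1.
Legendre symbol 1 ⇒ 233 is split.

split — (233) = 𝔭₁𝔭₂ with 𝔭₁ ≠ 𝔭₂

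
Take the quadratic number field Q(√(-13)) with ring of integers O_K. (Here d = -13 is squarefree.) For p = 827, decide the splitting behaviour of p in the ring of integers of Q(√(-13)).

d = -13 ≡ 3 (mod 4), so O_K = ℤ[√-13] and disc(K) = 4d = -52.
Since gcd(827, -52) = 1 the prime 827 does not ramify.
Legendre symbol by Euler's criterion: (-13/827) ≡ (-13)^413 ≡ 1 (mod 827), i.e. (-13/827) = 1.
Legendre symbol 1 ⇒ 827 is split.

splits completely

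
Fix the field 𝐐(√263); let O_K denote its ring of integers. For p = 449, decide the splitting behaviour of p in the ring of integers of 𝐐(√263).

split — (449) = 𝔭₁𝔭₂ with 𝔭₁ ≠ 𝔭₂

263 mod 4 = 3, hence disc K = 4·263 = 1052 and O_K = ℤ[√263].
disc(K) = 1052 is not divisible by 449; 449 is unramified.
Compute (263/449) via Euler: 263^((449-1)/2) mod 449 = 1, so (263/449) = 1.
Legendre symbol 1 ⇒ 449 is split.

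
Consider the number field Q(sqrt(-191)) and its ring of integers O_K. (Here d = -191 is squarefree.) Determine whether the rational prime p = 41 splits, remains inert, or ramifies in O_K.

41 remains inert

-191 mod 4 = 1, hence disc K = -191 and O_K = ℤ[(1+√-191)/2].
41 ∤ -191, so 41 is unramified.
Compute (-191/41) via Euler: 14^((41-1)/2) mod 41 = 40, so (-191/41) = -1.
(-191/41) = -1, so 41 is inert.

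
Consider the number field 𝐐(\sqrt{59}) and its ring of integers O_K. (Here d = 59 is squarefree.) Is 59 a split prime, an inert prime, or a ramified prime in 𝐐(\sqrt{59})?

ramifies in O_K

Since 59 ≢ 1 mod 4, the ring of integers is ℤ[√59] with discriminant 4·59 = 236.
disc(K) = 236 = 59·4, so p = 59 is ramified.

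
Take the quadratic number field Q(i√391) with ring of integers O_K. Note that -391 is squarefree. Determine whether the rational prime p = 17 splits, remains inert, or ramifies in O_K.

-391 mod 4 = 1, hence disc K = -391 and O_K = ℤ[(1+√-391)/2].
Ramification test: 17 | -391. The prime 17 ramifies in K.

ramified — (17) = 𝔭²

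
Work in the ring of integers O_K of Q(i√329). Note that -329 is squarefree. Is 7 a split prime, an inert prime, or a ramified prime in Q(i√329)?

ramified

d = -329 ≡ 3 (mod 4), so O_K = ℤ[√-329] and disc(K) = 4d = -1316.
Ramification test: 7 | -1316. The prime 7 ramifies in K.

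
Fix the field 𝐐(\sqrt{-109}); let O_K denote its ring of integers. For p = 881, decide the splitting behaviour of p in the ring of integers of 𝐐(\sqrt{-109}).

splits completely

d = -109 ≡ 3 (mod 4), so O_K = ℤ[√-109] and disc(K) = 4d = -436.
disc(K) = -436 is not divisible by 881; 881 is unramified.
Legendre symbol by Euler's criterion: (-109/881) ≡ (-109)^440 ≡ 1 (mod 881), i.e. (-109/881) = 1.
d is a quadratic residue mod p, hence 881 splits in O_K.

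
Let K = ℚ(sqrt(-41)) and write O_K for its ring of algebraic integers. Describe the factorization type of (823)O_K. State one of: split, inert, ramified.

-41 mod 4 = 3, hence disc K = 4·(-41) = -164 and O_K = ℤ[√-41].
823 ∤ -164, so 823 is unramified.
Euler's criterion: (-41)^411 mod 823 = 1. Thus (-41|823) = 1.
(-41/823) = 1, so 823 splits.

split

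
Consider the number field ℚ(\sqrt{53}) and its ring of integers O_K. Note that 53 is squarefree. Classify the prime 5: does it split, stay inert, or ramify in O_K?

p is inert

53 mod 4 = 1, hence disc K = 53 and O_K = ℤ[(1+√53)/2].
Since gcd(5, 53) = 1 the prime 5 does not ramify.
Legendre symbol by Euler's criterion: (53/5) ≡ 53^2 ≡ 4 (mod 5), i.e. (53/5) = -1.
Legendre symbol -1 ⇒ 5 is inert.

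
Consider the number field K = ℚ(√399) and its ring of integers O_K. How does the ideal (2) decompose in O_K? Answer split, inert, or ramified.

399 mod 4 = 3, hence disc K = 4·399 = 1596 and O_K = ℤ[√399].
disc(K) = 1596 = 2·798, so p = 2 is ramified.

ramified — (2) = 𝔭²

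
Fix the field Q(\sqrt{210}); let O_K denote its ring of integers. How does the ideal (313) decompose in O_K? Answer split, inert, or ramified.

210 mod 4 = 2, hence disc K = 4·210 = 840 and O_K = ℤ[√210].
disc(K) = 840 is not divisible by 313; 313 is unramified.
Compute (210/313) via Euler: 210^((313-1)/2) mod 313 = 1, so (210/313) = 1.
d is a quadratic residue mod p, hence 313 splits in O_K.

split — (313) = 𝔭₁𝔭₂ with 𝔭₁ ≠ 𝔭₂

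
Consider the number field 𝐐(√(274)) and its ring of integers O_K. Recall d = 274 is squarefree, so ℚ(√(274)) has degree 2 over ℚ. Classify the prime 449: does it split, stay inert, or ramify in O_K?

splits completely

274 mod 4 = 2, hence disc K = 4·274 = 1096 and O_K = ℤ[√274].
449 ∤ 1096, so 449 is unramified.
Compute (274/449) via Euler: 274^((449-1)/2) mod 449 = 1, so (274/449) = 1.
Legendre symbol 1 ⇒ 449 is split.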